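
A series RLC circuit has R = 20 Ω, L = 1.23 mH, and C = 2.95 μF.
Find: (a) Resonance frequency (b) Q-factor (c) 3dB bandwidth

Step 1 — Resonance condition Im(Z)=0 gives ω₀ = 1/√(LC).
Step 2 — ω₀ = 1/√(0.00123·2.95e-06) = 1.66e+04 rad/s.
Step 3 — f₀ = ω₀/(2π) = 2642 Hz.
Step 4 — Series Q: Q = ω₀L/R = 1.66e+04·0.00123/20 = 1.021.
Step 5 — 3dB bandwidth: Δω = ω₀/Q = 1.626e+04 rad/s; BW = Δω/(2π) = 2588 Hz.

(a) f₀ = 2642 Hz  (b) Q = 1.021  (c) BW = 2588 Hz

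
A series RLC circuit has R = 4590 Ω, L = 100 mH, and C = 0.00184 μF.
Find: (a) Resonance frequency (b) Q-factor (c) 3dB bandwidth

Step 1 — Resonance: ω₀ = 1/√(LC) = 1/√(0.1·1.84e-09) = 7.372e+04 rad/s.
Step 2 — f₀ = ω₀/(2π) = 1.173e+04 Hz.
Step 3 — Series Q: Q = ω₀L/R = 7.372e+04·0.1/4590 = 1.606.
Step 4 — Bandwidth: Δω = ω₀/Q = 4.59e+04 rad/s; BW = Δω/(2π) = 7305 Hz.

(a) f₀ = 1.173e+04 Hz  (b) Q = 1.606  (c) BW = 7305 Hz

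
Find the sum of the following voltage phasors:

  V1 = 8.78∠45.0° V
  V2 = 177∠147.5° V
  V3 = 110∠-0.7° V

Step 1 — Convert each phasor to rectangular form:
  V1 = 8.78·(cos(45.0°) + j·sin(45.0°)) = 6.208 + j6.208 V
  V2 = 177·(cos(147.5°) + j·sin(147.5°)) = -149.3 + j95.1 V
  V3 = 110·(cos(-0.7°) + j·sin(-0.7°)) = 110 - j1.344 V
Step 2 — Sum components: V_total = -33.08 + j99.97 V.
Step 3 — Convert to polar: |V_total| = 105.3 V, ∠V_total = 108.3°.

V_total = 105.3∠108.3° V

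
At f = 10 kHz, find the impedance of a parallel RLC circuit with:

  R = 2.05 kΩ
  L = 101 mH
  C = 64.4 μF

Step 1 — Angular frequency: ω = 2π·f = 2π·1e+04 = 6.283e+04 rad/s.
Step 2 — Component impedances:
  R: Z = R = 2050 Ω
  L: Z = jωL = j·6.283e+04·0.101 = 0 + j6346 Ω
  C: Z = 1/(jωC) = -j/(ω·C) = 0 - j0.2471 Ω
Step 3 — Parallel combination: 1/Z_total = 1/R + 1/L + 1/C; Z_total = 2.98e-05 - j0.2471 Ω = 0.2471∠-90.0° Ω.

Z = 2.98e-05 - j0.2471 Ω = 0.2471∠-90.0° Ω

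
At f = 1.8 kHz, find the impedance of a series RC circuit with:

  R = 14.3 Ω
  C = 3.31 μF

Step 1 — Angular frequency: ω = 2π·f = 2π·1800 = 1.131e+04 rad/s.
Step 2 — Component impedances:
  R: Z = R = 14.3 Ω
  C: Z = 1/(jωC) = -j/(ω·C) = 0 - j26.71 Ω
Step 3 — Series combination: Z_total = R + C = 14.3 - j26.71 Ω = 30.3∠-61.8° Ω.

Z = 14.3 - j26.71 Ω = 30.3∠-61.8° Ω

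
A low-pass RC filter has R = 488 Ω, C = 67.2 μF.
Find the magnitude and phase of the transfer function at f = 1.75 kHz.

Step 1 — Angular frequency: ω = 2π·1750 = 1.1e+04 rad/s.
Step 2 — Transfer function: H(jω) = 1/(1 + jωRC).
Step 3 — Denominator: 1 + jωRC = 1 + j·1.1e+04·488·6.72e-05 = 1 + j360.6.
Step 4 — H = 7.691e-06 - j0.002773.
Step 5 — Magnitude: |H| = 0.002773 (-51.1 dB); phase: φ = -89.8°.

|H| = 0.002773 (-51.1 dB), φ = -89.8°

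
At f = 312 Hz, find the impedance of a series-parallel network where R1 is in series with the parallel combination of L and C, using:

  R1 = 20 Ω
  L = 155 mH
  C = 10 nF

Step 1 — Angular frequency: ω = 2π·f = 2π·312 = 1960 rad/s.
Step 2 — Component impedances:
  R1: Z = R = 20 Ω
  L: Z = jωL = j·1960·0.155 = 0 + j303.9 Ω
  C: Z = 1/(jωC) = -j/(ω·C) = 0 - j5.101e+04 Ω
Step 3 — Parallel branch: L || C = 1/(1/L + 1/C) = 0 + j305.7 Ω.
Step 4 — Series with R1: Z_total = R1 + (L || C) = 20 + j305.7 Ω = 306.3∠86.3° Ω.

Z = 20 + j305.7 Ω = 306.3∠86.3° Ω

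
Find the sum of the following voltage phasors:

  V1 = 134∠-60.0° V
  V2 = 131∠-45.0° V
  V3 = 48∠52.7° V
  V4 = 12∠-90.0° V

Step 1 — Convert each phasor to rectangular form:
  V1 = 134·(cos(-60.0°) + j·sin(-60.0°)) = 67 - j116 V
  V2 = 131·(cos(-45.0°) + j·sin(-45.0°)) = 92.63 - j92.63 V
  V3 = 48·(cos(52.7°) + j·sin(52.7°)) = 29.09 + j38.18 V
  V4 = 12·(cos(-90.0°) + j·sin(-90.0°)) = 0 - j12 V
Step 2 — Sum components: V_total = 188.7 - j182.5 V.
Step 3 — Convert to polar: |V_total| = 262.5 V, ∠V_total = -44.0°.

V_total = 262.5∠-44.0° V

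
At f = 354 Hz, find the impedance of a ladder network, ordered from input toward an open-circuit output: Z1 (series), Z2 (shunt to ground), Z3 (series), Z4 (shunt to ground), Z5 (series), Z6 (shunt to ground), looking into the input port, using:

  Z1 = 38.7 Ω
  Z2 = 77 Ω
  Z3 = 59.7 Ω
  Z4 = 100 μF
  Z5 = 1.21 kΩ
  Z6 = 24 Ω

Step 1 — Angular frequency: ω = 2π·f = 2π·354 = 2224 rad/s.
Step 2 — Component impedances:
  Z1: Z = R = 38.7 Ω
  Z2: Z = R = 77 Ω
  Z3: Z = R = 59.7 Ω
  Z4: Z = 1/(jωC) = -j/(ω·C) = 0 - j4.496 Ω
  Z5: Z = R = 1210 Ω
  Z6: Z = R = 24 Ω
Step 3 — Ladder network (open output): work backward from the far end, alternating series and parallel combinations. Z_in = 72.38 - j1.425 Ω = 72.39∠-1.1° Ω.

Z = 72.38 - j1.425 Ω = 72.39∠-1.1° Ω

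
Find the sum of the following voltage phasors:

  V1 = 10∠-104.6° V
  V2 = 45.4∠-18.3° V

Step 1 — Convert each phasor to rectangular form:
  V1 = 10·(cos(-104.6°) + j·sin(-104.6°)) = -2.521 - j9.677 V
  V2 = 45.4·(cos(-18.3°) + j·sin(-18.3°)) = 43.1 - j14.26 V
Step 2 — Sum components: V_total = 40.58 - j23.93 V.
Step 3 — Convert to polar: |V_total| = 47.11 V, ∠V_total = -30.5°.

V_total = 47.11∠-30.5° V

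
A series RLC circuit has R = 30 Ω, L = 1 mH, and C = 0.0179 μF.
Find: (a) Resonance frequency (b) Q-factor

Step 1 — Resonance condition Im(Z)=0 gives ω₀ = 1/√(LC).
Step 2 — ω₀ = 1/√(0.001·1.79e-08) = 2.364e+05 rad/s.
Step 3 — f₀ = ω₀/(2π) = 3.762e+04 Hz.
Step 4 — Series Q: Q = ω₀L/R = 2.364e+05·0.001/30 = 7.879.

(a) f₀ = 3.762e+04 Hz  (b) Q = 7.879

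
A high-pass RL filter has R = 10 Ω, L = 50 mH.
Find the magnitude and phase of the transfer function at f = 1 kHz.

Step 1 — Angular frequency: ω = 2π·1000 = 6283 rad/s.
Step 2 — Transfer function: H(jω) = jωL/(R + jωL).
Step 3 — Numerator jωL = j·314.2; denominator R + jωL = 10 + j314.2.
Step 4 — H = 0.999 + j0.0318.
Step 5 — Magnitude: |H| = 0.9995 (-0.0 dB); phase: φ = 1.8°.

|H| = 0.9995 (-0.0 dB), φ = 1.8°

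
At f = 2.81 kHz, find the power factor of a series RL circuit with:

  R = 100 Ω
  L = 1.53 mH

Step 1 — Angular frequency: ω = 2π·f = 2π·2810 = 1.766e+04 rad/s.
Step 2 — Component impedances:
  R: Z = R = 100 Ω
  L: Z = jωL = j·1.766e+04·0.00153 = 0 + j27.01 Ω
Step 3 — Series combination: Z_total = R + L = 100 + j27.01 Ω = 103.6∠15.1° Ω.
Step 4 — Power factor: PF = cos(φ) = Re(Z)/|Z| = 100/103.58 = 0.9654.
Step 5 — Type: Im(Z) = 27.01 ⇒ lagging (phase φ = 15.1°).

PF = 0.9654 (lagging, φ = 15.1°)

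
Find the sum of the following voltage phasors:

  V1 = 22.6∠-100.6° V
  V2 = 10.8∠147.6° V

Step 1 — Convert each phasor to rectangular form:
  V1 = 22.6·(cos(-100.6°) + j·sin(-100.6°)) = -4.157 - j22.21 V
  V2 = 10.8·(cos(147.6°) + j·sin(147.6°)) = -9.119 + j5.787 V
Step 2 — Sum components: V_total = -13.28 - j16.43 V.
Step 3 — Convert to polar: |V_total| = 21.12 V, ∠V_total = -128.9°.

V_total = 21.12∠-128.9° V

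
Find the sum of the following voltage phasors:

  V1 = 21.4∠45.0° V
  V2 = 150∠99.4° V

Step 1 — Convert each phasor to rectangular form:
  V1 = 21.4·(cos(45.0°) + j·sin(45.0°)) = 15.13 + j15.13 V
  V2 = 150·(cos(99.4°) + j·sin(99.4°)) = -24.5 + j148 V
Step 2 — Sum components: V_total = -9.367 + j163.1 V.
Step 3 — Convert to polar: |V_total| = 163.4 V, ∠V_total = 93.3°.

V_total = 163.4∠93.3° V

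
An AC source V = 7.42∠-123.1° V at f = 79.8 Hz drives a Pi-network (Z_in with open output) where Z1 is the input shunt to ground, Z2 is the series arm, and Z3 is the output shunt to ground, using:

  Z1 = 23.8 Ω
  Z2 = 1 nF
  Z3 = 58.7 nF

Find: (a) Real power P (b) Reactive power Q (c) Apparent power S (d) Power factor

Step 1 — Angular frequency: ω = 2π·f = 2π·79.8 = 501.4 rad/s.
Step 2 — Component impedances:
  Z1: Z = R = 23.8 Ω
  Z2: Z = 1/(jωC) = -j/(ω·C) = 0 - j1.994e+06 Ω
  Z3: Z = 1/(jωC) = -j/(ω·C) = 0 - j3.398e+04 Ω
Step 3 — With open output, the series arm Z2 and the output shunt Z3 appear in series to ground: Z2 + Z3 = 0 - j2.028e+06 Ω.
Step 4 — Parallel with input shunt Z1: Z_in = Z1 || (Z2 + Z3) = 23.8 - j0.0002793 Ω = 23.8∠-0.0° Ω.
Step 5 — Source phasor: V = 7.42∠-123.1° V = -4.052 - j6.216 V.
Step 6 — Current: I = V / Z = -0.1703 - j0.2612 A = 0.3118∠-123.1° A.
Step 7 — Complex power: S = V·I* = 2.313 - j2.714e-05 VA.
Step 8 — Real power: P = Re(S) = 2.313 W.
Step 9 — Reactive power: Q = Im(S) = -2.714e-05 VAR.
Step 10 — Apparent power: |S| = 2.313 VA.
Step 11 — Power factor: PF = P/|S| = 1 (leading).

(a) P = 2.313 W  (b) Q = -2.714e-05 VAR  (c) S = 2.313 VA  (d) PF = 1 (leading)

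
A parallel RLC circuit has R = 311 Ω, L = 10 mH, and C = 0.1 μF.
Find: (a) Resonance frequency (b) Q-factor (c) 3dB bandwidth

Step 1 — Resonance: ω₀ = 1/√(LC) = 1/√(0.01·1e-07) = 3.162e+04 rad/s.
Step 2 — f₀ = ω₀/(2π) = 5033 Hz.
Step 3 — Parallel Q: Q = R/(ω₀L) = 311/(3.162e+04·0.01) = 0.9835.
Step 4 — Bandwidth: Δω = ω₀/Q = 3.215e+04 rad/s; BW = Δω/(2π) = 5118 Hz.

(a) f₀ = 5033 Hz  (b) Q = 0.9835  (c) BW = 5118 Hz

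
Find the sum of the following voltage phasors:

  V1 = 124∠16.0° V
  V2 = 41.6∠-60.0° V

Step 1 — Convert each phasor to rectangular form:
  V1 = 124·(cos(16.0°) + j·sin(16.0°)) = 119.2 + j34.18 V
  V2 = 41.6·(cos(-60.0°) + j·sin(-60.0°)) = 20.8 - j36.03 V
Step 2 — Sum components: V_total = 140 - j1.848 V.
Step 3 — Convert to polar: |V_total| = 140 V, ∠V_total = -0.8°.

V_total = 140∠-0.8° V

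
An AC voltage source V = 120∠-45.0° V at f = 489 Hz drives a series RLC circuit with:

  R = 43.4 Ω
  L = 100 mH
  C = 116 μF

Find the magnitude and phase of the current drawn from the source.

Step 1 — Angular frequency: ω = 2π·f = 2π·489 = 3072 rad/s.
Step 2 — Component impedances:
  R: Z = R = 43.4 Ω
  L: Z = jωL = j·3072·0.1 = 0 + j307.2 Ω
  C: Z = 1/(jωC) = -j/(ω·C) = 0 - j2.806 Ω
Step 3 — Series combination: Z_total = R + L + C = 43.4 + j304.4 Ω = 307.5∠81.9° Ω.
Step 4 — Source phasor: V = 120∠-45.0° V = 84.85 - j84.85 V.
Step 5 — Ohm's law: I = V / Z_total = (84.85 - j84.85) / (43.4 + j304.4) = -0.2342 - j0.3121 A.
Step 6 — Convert to polar: |I| = 0.3902 A, ∠I = -126.9°.

I = 0.3902∠-126.9° A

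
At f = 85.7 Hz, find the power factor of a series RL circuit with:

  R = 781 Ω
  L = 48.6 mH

Step 1 — Angular frequency: ω = 2π·f = 2π·85.7 = 538.5 rad/s.
Step 2 — Component impedances:
  R: Z = R = 781 Ω
  L: Z = jωL = j·538.5·0.0486 = 0 + j26.17 Ω
Step 3 — Series combination: Z_total = R + L = 781 + j26.17 Ω = 781.4∠1.9° Ω.
Step 4 — Power factor: PF = cos(φ) = Re(Z)/|Z| = 781/781.44 = 0.9994.
Step 5 — Type: Im(Z) = 26.17 ⇒ lagging (phase φ = 1.9°).

PF = 0.9994 (lagging, φ = 1.9°)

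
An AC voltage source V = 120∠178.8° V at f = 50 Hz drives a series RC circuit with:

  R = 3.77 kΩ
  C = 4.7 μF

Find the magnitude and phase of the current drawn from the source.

Step 1 — Angular frequency: ω = 2π·f = 2π·50 = 314.2 rad/s.
Step 2 — Component impedances:
  R: Z = R = 3770 Ω
  C: Z = 1/(jωC) = -j/(ω·C) = 0 - j677.3 Ω
Step 3 — Series combination: Z_total = R + C = 3770 - j677.3 Ω = 3830∠-10.2° Ω.
Step 4 — Source phasor: V = 120∠178.8° V = -120 + j2.513 V.
Step 5 — Ohm's law: I = V / Z_total = (-120 + j2.513) / (3770 - j677.3) = -0.03094 - j0.004892 A.
Step 6 — Convert to polar: |I| = 0.03133 A, ∠I = -171.0°.

I = 0.03133∠-171.0° A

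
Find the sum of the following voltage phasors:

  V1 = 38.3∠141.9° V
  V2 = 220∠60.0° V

Step 1 — Convert each phasor to rectangular form:
  V1 = 38.3·(cos(141.9°) + j·sin(141.9°)) = -30.14 + j23.63 V
  V2 = 220·(cos(60.0°) + j·sin(60.0°)) = 110 + j190.5 V
Step 2 — Sum components: V_total = 79.86 + j214.2 V.
Step 3 — Convert to polar: |V_total| = 228.6 V, ∠V_total = 69.5°.

V_total = 228.6∠69.5° V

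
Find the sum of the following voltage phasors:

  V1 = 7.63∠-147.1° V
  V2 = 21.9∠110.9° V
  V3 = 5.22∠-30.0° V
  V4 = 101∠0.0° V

Step 1 — Convert each phasor to rectangular form:
  V1 = 7.63·(cos(-147.1°) + j·sin(-147.1°)) = -6.406 - j4.144 V
  V2 = 21.9·(cos(110.9°) + j·sin(110.9°)) = -7.813 + j20.46 V
  V3 = 5.22·(cos(-30.0°) + j·sin(-30.0°)) = 4.521 - j2.61 V
  V4 = 101·(cos(0.0°) + j·sin(0.0°)) = 101 V
Step 2 — Sum components: V_total = 91.3 + j13.7 V.
Step 3 — Convert to polar: |V_total| = 92.32 V, ∠V_total = 8.5°.

V_total = 92.32∠8.5° V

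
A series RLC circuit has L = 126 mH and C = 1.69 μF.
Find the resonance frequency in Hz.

Step 1 — Resonance condition Im(Z)=0 gives ω₀ = 1/√(LC).
Step 2 — ω₀ = 1/√(0.126·1.69e-06) = 2167 rad/s.
Step 3 — f₀ = ω₀/(2π) = 344.9 Hz.

f₀ = 344.9 Hz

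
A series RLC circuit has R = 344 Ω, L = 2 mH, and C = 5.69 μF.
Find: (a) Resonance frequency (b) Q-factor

Step 1 — Resonance condition Im(Z)=0 gives ω₀ = 1/√(LC).
Step 2 — ω₀ = 1/√(0.002·5.69e-06) = 9374 rad/s.
Step 3 — f₀ = ω₀/(2π) = 1492 Hz.
Step 4 — Series Q: Q = ω₀L/R = 9374·0.002/344 = 0.0545.

(a) f₀ = 1492 Hz  (b) Q = 0.0545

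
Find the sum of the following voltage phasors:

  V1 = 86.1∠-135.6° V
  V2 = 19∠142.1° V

Step 1 — Convert each phasor to rectangular form:
  V1 = 86.1·(cos(-135.6°) + j·sin(-135.6°)) = -61.52 - j60.24 V
  V2 = 19·(cos(142.1°) + j·sin(142.1°)) = -14.99 + j11.67 V
Step 2 — Sum components: V_total = -76.51 - j48.57 V.
Step 3 — Convert to polar: |V_total| = 90.62 V, ∠V_total = -147.6°.

V_total = 90.62∠-147.6° V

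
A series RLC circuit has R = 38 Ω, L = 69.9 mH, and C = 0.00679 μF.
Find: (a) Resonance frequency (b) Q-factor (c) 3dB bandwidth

Step 1 — Resonance: ω₀ = 1/√(LC) = 1/√(0.0699·6.79e-09) = 4.59e+04 rad/s.
Step 2 — f₀ = ω₀/(2π) = 7305 Hz.
Step 3 — Series Q: Q = ω₀L/R = 4.59e+04·0.0699/38 = 84.43.
Step 4 — Bandwidth: Δω = ω₀/Q = 543.6 rad/s; BW = Δω/(2π) = 86.52 Hz.

(a) f₀ = 7305 Hz  (b) Q = 84.43  (c) BW = 86.52 Hz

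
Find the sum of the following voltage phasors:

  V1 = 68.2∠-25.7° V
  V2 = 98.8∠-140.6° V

Step 1 — Convert each phasor to rectangular form:
  V1 = 68.2·(cos(-25.7°) + j·sin(-25.7°)) = 61.45 - j29.58 V
  V2 = 98.8·(cos(-140.6°) + j·sin(-140.6°)) = -76.35 - j62.71 V
Step 2 — Sum components: V_total = -14.89 - j92.29 V.
Step 3 — Convert to polar: |V_total| = 93.48 V, ∠V_total = -99.2°.

V_total = 93.48∠-99.2° V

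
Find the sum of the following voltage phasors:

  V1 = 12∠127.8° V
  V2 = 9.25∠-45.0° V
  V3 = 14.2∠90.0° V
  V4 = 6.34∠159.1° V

Step 1 — Convert each phasor to rectangular form:
  V1 = 12·(cos(127.8°) + j·sin(127.8°)) = -7.355 + j9.482 V
  V2 = 9.25·(cos(-45.0°) + j·sin(-45.0°)) = 6.541 - j6.541 V
  V3 = 14.2·(cos(90.0°) + j·sin(90.0°)) = 0 + j14.2 V
  V4 = 6.34·(cos(159.1°) + j·sin(159.1°)) = -5.923 + j2.262 V
Step 2 — Sum components: V_total = -6.737 + j19.4 V.
Step 3 — Convert to polar: |V_total| = 20.54 V, ∠V_total = 109.1°.

V_total = 20.54∠109.1° V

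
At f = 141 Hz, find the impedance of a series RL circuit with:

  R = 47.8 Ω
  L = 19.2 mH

Step 1 — Angular frequency: ω = 2π·f = 2π·141 = 885.9 rad/s.
Step 2 — Component impedances:
  R: Z = R = 47.8 Ω
  L: Z = jωL = j·885.9·0.0192 = 0 + j17.01 Ω
Step 3 — Series combination: Z_total = R + L = 47.8 + j17.01 Ω = 50.74∠19.6° Ω.

Z = 47.8 + j17.01 Ω = 50.74∠19.6° Ω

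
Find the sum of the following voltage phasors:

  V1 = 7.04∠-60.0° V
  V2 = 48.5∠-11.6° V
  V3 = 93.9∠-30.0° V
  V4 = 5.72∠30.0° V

Step 1 — Convert each phasor to rectangular form:
  V1 = 7.04·(cos(-60.0°) + j·sin(-60.0°)) = 3.52 - j6.097 V
  V2 = 48.5·(cos(-11.6°) + j·sin(-11.6°)) = 47.51 - j9.752 V
  V3 = 93.9·(cos(-30.0°) + j·sin(-30.0°)) = 81.32 - j46.95 V
  V4 = 5.72·(cos(30.0°) + j·sin(30.0°)) = 4.954 + j2.86 V
Step 2 — Sum components: V_total = 137.3 - j59.94 V.
Step 3 — Convert to polar: |V_total| = 149.8 V, ∠V_total = -23.6°.

V_total = 149.8∠-23.6° V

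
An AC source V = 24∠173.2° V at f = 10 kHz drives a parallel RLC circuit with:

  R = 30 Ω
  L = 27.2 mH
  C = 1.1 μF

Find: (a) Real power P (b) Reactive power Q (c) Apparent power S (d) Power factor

Step 1 — Angular frequency: ω = 2π·f = 2π·1e+04 = 6.283e+04 rad/s.
Step 2 — Component impedances:
  R: Z = R = 30 Ω
  L: Z = jωL = j·6.283e+04·0.0272 = 0 + j1709 Ω
  C: Z = 1/(jωC) = -j/(ω·C) = 0 - j14.47 Ω
Step 3 — Parallel combination: 1/Z_total = 1/R + 1/L + 1/C; Z_total = 5.74 - j11.8 Ω = 13.12∠-64.1° Ω.
Step 4 — Source phasor: V = 24∠173.2° V = -23.83 + j2.842 V.
Step 5 — Current: I = V / Z = -0.9891 - j1.538 A = 1.829∠-122.7° A.
Step 6 — Complex power: S = V·I* = 19.2 - j39.47 VA.
Step 7 — Real power: P = Re(S) = 19.2 W.
Step 8 — Reactive power: Q = Im(S) = -39.47 VAR.
Step 9 — Apparent power: |S| = 43.9 VA.
Step 10 — Power factor: PF = P/|S| = 0.4374 (leading).

(a) P = 19.2 W  (b) Q = -39.47 VAR  (c) S = 43.9 VA  (d) PF = 0.4374 (leading)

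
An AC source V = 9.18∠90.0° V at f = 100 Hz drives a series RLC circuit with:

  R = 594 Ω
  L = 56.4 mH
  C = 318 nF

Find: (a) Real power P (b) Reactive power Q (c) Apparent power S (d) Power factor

Step 1 — Angular frequency: ω = 2π·f = 2π·100 = 628.3 rad/s.
Step 2 — Component impedances:
  R: Z = R = 594 Ω
  L: Z = jωL = j·628.3·0.0564 = 0 + j35.44 Ω
  C: Z = 1/(jωC) = -j/(ω·C) = 0 - j5005 Ω
Step 3 — Series combination: Z_total = R + L + C = 594 - j4969 Ω = 5005∠-83.2° Ω.
Step 4 — Source phasor: V = 9.18∠90.0° V = 0 + j9.18 V.
Step 5 — Current: I = V / Z = -0.001821 + j0.0002177 A = 0.001834∠173.2° A.
Step 6 — Complex power: S = V·I* = 0.001998 - j0.01672 VA.
Step 7 — Real power: P = Re(S) = 0.001998 W.
Step 8 — Reactive power: Q = Im(S) = -0.01672 VAR.
Step 9 — Apparent power: |S| = 0.01684 VA.
Step 10 — Power factor: PF = P/|S| = 0.1187 (leading).

(a) P = 0.001998 W  (b) Q = -0.01672 VAR  (c) S = 0.01684 VA  (d) PF = 0.1187 (leading)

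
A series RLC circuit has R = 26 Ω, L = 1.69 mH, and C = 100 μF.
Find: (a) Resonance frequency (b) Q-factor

Step 1 — Resonance condition Im(Z)=0 gives ω₀ = 1/√(LC).
Step 2 — ω₀ = 1/√(0.00169·0.0001) = 2433 rad/s.
Step 3 — f₀ = ω₀/(2π) = 387.1 Hz.
Step 4 — Series Q: Q = ω₀L/R = 2433·0.00169/26 = 0.1581.

(a) f₀ = 387.1 Hz  (b) Q = 0.1581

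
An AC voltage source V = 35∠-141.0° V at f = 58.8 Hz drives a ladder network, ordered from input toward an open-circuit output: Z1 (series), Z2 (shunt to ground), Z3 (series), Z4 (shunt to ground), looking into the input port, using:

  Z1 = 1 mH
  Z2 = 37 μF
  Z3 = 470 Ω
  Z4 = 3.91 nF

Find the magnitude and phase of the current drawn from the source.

Step 1 — Angular frequency: ω = 2π·f = 2π·58.8 = 369.5 rad/s.
Step 2 — Component impedances:
  Z1: Z = jωL = j·369.5·0.001 = 0 + j0.3695 Ω
  Z2: Z = 1/(jωC) = -j/(ω·C) = 0 - j73.15 Ω
  Z3: Z = R = 470 Ω
  Z4: Z = 1/(jωC) = -j/(ω·C) = 0 - j6.923e+05 Ω
Step 3 — Ladder network (open output): work backward from the far end, alternating series and parallel combinations. Z_in = 5.248e-06 - j72.78 Ω = 72.78∠-90.0° Ω.
Step 4 — Source phasor: V = 35∠-141.0° V = -27.2 - j22.03 V.
Step 5 — Ohm's law: I = V / Z_total = (-27.2 - j22.03) / (5.248e-06 - j72.78) = 0.3027 - j0.3737 A.
Step 6 — Convert to polar: |I| = 0.4809 A, ∠I = -51.0°.

I = 0.4809∠-51.0° A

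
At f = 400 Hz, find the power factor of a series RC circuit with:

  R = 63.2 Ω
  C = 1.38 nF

Step 1 — Angular frequency: ω = 2π·f = 2π·400 = 2513 rad/s.
Step 2 — Component impedances:
  R: Z = R = 63.2 Ω
  C: Z = 1/(jωC) = -j/(ω·C) = 0 - j2.883e+05 Ω
Step 3 — Series combination: Z_total = R + C = 63.2 - j2.883e+05 Ω = 2.883e+05∠-90.0° Ω.
Step 4 — Power factor: PF = cos(φ) = Re(Z)/|Z| = 63.2/2.883e+05 = 0.0002192.
Step 5 — Type: Im(Z) = -2.883e+05 ⇒ leading (phase φ = -90.0°).

PF = 0.0002192 (leading, φ = -90.0°)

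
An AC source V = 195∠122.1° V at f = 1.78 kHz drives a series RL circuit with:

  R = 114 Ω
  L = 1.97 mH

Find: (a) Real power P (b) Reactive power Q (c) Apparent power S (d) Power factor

Step 1 — Angular frequency: ω = 2π·f = 2π·1780 = 1.118e+04 rad/s.
Step 2 — Component impedances:
  R: Z = R = 114 Ω
  L: Z = jωL = j·1.118e+04·0.00197 = 0 + j22.03 Ω
Step 3 — Series combination: Z_total = R + L = 114 + j22.03 Ω = 116.1∠10.9° Ω.
Step 4 — Source phasor: V = 195∠122.1° V = -103.6 + j165.2 V.
Step 5 — Current: I = V / Z = -0.6063 + j1.566 A = 1.679∠111.2° A.
Step 6 — Complex power: S = V·I* = 321.5 + j62.14 VA.
Step 7 — Real power: P = Re(S) = 321.5 W.
Step 8 — Reactive power: Q = Im(S) = 62.14 VAR.
Step 9 — Apparent power: |S| = 327.5 VA.
Step 10 — Power factor: PF = P/|S| = 0.9818 (lagging).

(a) P = 321.5 W  (b) Q = 62.14 VAR  (c) S = 327.5 VA  (d) PF = 0.9818 (lagging)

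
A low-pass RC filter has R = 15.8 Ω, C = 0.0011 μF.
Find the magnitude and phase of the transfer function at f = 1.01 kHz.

Step 1 — Angular frequency: ω = 2π·1010 = 6346 rad/s.
Step 2 — Transfer function: H(jω) = 1/(1 + jωRC).
Step 3 — Denominator: 1 + jωRC = 1 + j·6346·15.8·1.1e-09 = 1 + j0.0001103.
Step 4 — H = 1 - j0.0001103.
Step 5 — Magnitude: |H| = 1 (-0.0 dB); phase: φ = -0.0°.

|H| = 1 (-0.0 dB), φ = -0.0°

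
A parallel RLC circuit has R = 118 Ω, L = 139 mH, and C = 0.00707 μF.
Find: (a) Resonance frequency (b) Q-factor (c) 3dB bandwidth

Step 1 — Resonance: ω₀ = 1/√(LC) = 1/√(0.139·7.07e-09) = 3.19e+04 rad/s.
Step 2 — f₀ = ω₀/(2π) = 5077 Hz.
Step 3 — Parallel Q: Q = R/(ω₀L) = 118/(3.19e+04·0.139) = 0.02661.
Step 4 — Bandwidth: Δω = ω₀/Q = 1.199e+06 rad/s; BW = Δω/(2π) = 1.908e+05 Hz.

(a) f₀ = 5077 Hz  (b) Q = 0.02661  (c) BW = 1.908e+05 Hz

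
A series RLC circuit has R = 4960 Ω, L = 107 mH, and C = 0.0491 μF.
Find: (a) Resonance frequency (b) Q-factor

Step 1 — Resonance condition Im(Z)=0 gives ω₀ = 1/√(LC).
Step 2 — ω₀ = 1/√(0.107·4.91e-08) = 1.38e+04 rad/s.
Step 3 — f₀ = ω₀/(2π) = 2196 Hz.
Step 4 — Series Q: Q = ω₀L/R = 1.38e+04·0.107/4960 = 0.2976.

(a) f₀ = 2196 Hz  (b) Q = 0.2976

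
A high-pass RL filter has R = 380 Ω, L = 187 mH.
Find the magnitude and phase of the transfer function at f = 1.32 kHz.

Step 1 — Angular frequency: ω = 2π·1320 = 8294 rad/s.
Step 2 — Transfer function: H(jω) = jωL/(R + jωL).
Step 3 — Numerator jωL = j·1551; denominator R + jωL = 380 + j1551.
Step 4 — H = 0.9434 + j0.2311.
Step 5 — Magnitude: |H| = 0.9713 (-0.3 dB); phase: φ = 13.8°.

|H| = 0.9713 (-0.3 dB), φ = 13.8°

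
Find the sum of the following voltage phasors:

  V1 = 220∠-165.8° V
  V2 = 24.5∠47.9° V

Step 1 — Convert each phasor to rectangular form:
  V1 = 220·(cos(-165.8°) + j·sin(-165.8°)) = -213.3 - j53.97 V
  V2 = 24.5·(cos(47.9°) + j·sin(47.9°)) = 16.43 + j18.18 V
Step 2 — Sum components: V_total = -196.9 - j35.79 V.
Step 3 — Convert to polar: |V_total| = 200.1 V, ∠V_total = -169.7°.

V_total = 200.1∠-169.7° V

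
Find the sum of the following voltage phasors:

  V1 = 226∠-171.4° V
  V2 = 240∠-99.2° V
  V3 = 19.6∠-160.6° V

Step 1 — Convert each phasor to rectangular form:
  V1 = 226·(cos(-171.4°) + j·sin(-171.4°)) = -223.5 - j33.79 V
  V2 = 240·(cos(-99.2°) + j·sin(-99.2°)) = -38.37 - j236.9 V
  V3 = 19.6·(cos(-160.6°) + j·sin(-160.6°)) = -18.49 - j6.51 V
Step 2 — Sum components: V_total = -280.3 - j277.2 V.
Step 3 — Convert to polar: |V_total| = 394.2 V, ∠V_total = -135.3°.

V_total = 394.2∠-135.3° V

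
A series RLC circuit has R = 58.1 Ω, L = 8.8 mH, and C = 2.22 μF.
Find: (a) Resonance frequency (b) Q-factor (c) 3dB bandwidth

Step 1 — Resonance: ω₀ = 1/√(LC) = 1/√(0.0088·2.22e-06) = 7155 rad/s.
Step 2 — f₀ = ω₀/(2π) = 1139 Hz.
Step 3 — Series Q: Q = ω₀L/R = 7155·0.0088/58.1 = 1.084.
Step 4 — Bandwidth: Δω = ω₀/Q = 6602 rad/s; BW = Δω/(2π) = 1051 Hz.

(a) f₀ = 1139 Hz  (b) Q = 1.084  (c) BW = 1051 Hz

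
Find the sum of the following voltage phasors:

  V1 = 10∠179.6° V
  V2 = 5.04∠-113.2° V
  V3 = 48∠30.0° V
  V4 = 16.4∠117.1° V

Step 1 — Convert each phasor to rectangular form:
  V1 = 10·(cos(179.6°) + j·sin(179.6°)) = -10 + j0.06981 V
  V2 = 5.04·(cos(-113.2°) + j·sin(-113.2°)) = -1.985 - j4.632 V
  V3 = 48·(cos(30.0°) + j·sin(30.0°)) = 41.57 + j24 V
  V4 = 16.4·(cos(117.1°) + j·sin(117.1°)) = -7.471 + j14.6 V
Step 2 — Sum components: V_total = 22.11 + j34.04 V.
Step 3 — Convert to polar: |V_total| = 40.59 V, ∠V_total = 57.0°.

V_total = 40.59∠57.0° V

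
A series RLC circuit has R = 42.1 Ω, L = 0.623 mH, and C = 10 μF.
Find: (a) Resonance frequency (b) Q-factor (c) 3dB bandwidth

Step 1 — Resonance: ω₀ = 1/√(LC) = 1/√(0.000623·1e-05) = 1.267e+04 rad/s.
Step 2 — f₀ = ω₀/(2π) = 2016 Hz.
Step 3 — Series Q: Q = ω₀L/R = 1.267e+04·0.000623/42.1 = 0.1875.
Step 4 — Bandwidth: Δω = ω₀/Q = 6.758e+04 rad/s; BW = Δω/(2π) = 1.076e+04 Hz.

(a) f₀ = 2016 Hz  (b) Q = 0.1875  (c) BW = 1.076e+04 Hz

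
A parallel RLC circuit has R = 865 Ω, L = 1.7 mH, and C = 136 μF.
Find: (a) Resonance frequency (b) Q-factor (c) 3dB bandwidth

Step 1 — Resonance: ω₀ = 1/√(LC) = 1/√(0.0017·0.000136) = 2080 rad/s.
Step 2 — f₀ = ω₀/(2π) = 331 Hz.
Step 3 — Parallel Q: Q = R/(ω₀L) = 865/(2080·0.0017) = 244.7.
Step 4 — Bandwidth: Δω = ω₀/Q = 8.501 rad/s; BW = Δω/(2π) = 1.353 Hz.

(a) f₀ = 331 Hz  (b) Q = 244.7  (c) BW = 1.353 Hz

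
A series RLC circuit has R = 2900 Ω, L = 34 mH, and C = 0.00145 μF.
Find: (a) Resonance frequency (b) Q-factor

Step 1 — Resonance condition Im(Z)=0 gives ω₀ = 1/√(LC).
Step 2 — ω₀ = 1/√(0.034·1.45e-09) = 1.424e+05 rad/s.
Step 3 — f₀ = ω₀/(2π) = 2.267e+04 Hz.
Step 4 — Series Q: Q = ω₀L/R = 1.424e+05·0.034/2900 = 1.67.

(a) f₀ = 2.267e+04 Hz  (b) Q = 1.67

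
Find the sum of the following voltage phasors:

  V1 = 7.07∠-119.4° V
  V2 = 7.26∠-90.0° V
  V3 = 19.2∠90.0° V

Step 1 — Convert each phasor to rectangular form:
  V1 = 7.07·(cos(-119.4°) + j·sin(-119.4°)) = -3.471 - j6.159 V
  V2 = 7.26·(cos(-90.0°) + j·sin(-90.0°)) = 0 - j7.26 V
  V3 = 19.2·(cos(90.0°) + j·sin(90.0°)) = 0 + j19.2 V
Step 2 — Sum components: V_total = -3.471 + j5.781 V.
Step 3 — Convert to polar: |V_total| = 6.742 V, ∠V_total = 121.0°.

V_total = 6.742∠121.0° V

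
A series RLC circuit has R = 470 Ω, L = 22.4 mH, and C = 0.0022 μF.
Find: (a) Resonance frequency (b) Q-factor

Step 1 — Resonance condition Im(Z)=0 gives ω₀ = 1/√(LC).
Step 2 — ω₀ = 1/√(0.0224·2.2e-09) = 1.425e+05 rad/s.
Step 3 — f₀ = ω₀/(2π) = 2.267e+04 Hz.
Step 4 — Series Q: Q = ω₀L/R = 1.425e+05·0.0224/470 = 6.789.

(a) f₀ = 2.267e+04 Hz  (b) Q = 6.789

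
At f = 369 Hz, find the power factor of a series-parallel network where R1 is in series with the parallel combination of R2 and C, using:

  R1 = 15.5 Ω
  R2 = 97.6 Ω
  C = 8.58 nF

Step 1 — Angular frequency: ω = 2π·f = 2π·369 = 2318 rad/s.
Step 2 — Component impedances:
  R1: Z = R = 15.5 Ω
  R2: Z = R = 97.6 Ω
  C: Z = 1/(jωC) = -j/(ω·C) = 0 - j5.027e+04 Ω
Step 3 — Parallel branch: R2 || C = 1/(1/R2 + 1/C) = 97.6 - j0.1895 Ω.
Step 4 — Series with R1: Z_total = R1 + (R2 || C) = 113.1 - j0.1895 Ω = 113.1∠-0.1° Ω.
Step 5 — Power factor: PF = cos(φ) = Re(Z)/|Z| = 113.1/113.1 = 1.
Step 6 — Type: Im(Z) = -0.1895 ⇒ leading (phase φ = -0.1°).

PF = 1 (leading, φ = -0.1°)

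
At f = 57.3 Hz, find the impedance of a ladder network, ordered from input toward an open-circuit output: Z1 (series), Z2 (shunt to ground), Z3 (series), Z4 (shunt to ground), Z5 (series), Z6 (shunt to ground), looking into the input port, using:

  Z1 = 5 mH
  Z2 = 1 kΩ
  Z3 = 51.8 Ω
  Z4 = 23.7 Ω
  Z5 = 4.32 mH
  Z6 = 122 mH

Step 1 — Angular frequency: ω = 2π·f = 2π·57.3 = 360 rad/s.
Step 2 — Component impedances:
  Z1: Z = jωL = j·360·0.005 = 0 + j1.8 Ω
  Z2: Z = R = 1000 Ω
  Z3: Z = R = 51.8 Ω
  Z4: Z = R = 23.7 Ω
  Z5: Z = jωL = j·360·0.00432 = 0 + j1.555 Ω
  Z6: Z = jωL = j·360·0.122 = 0 + j43.92 Ω
Step 3 — Ladder network (open output): work backward from the far end, alternating series and parallel combinations. Z_in = 65.88 + j10.28 Ω = 66.68∠8.9° Ω.

Z = 65.88 + j10.28 Ω = 66.68∠8.9° Ω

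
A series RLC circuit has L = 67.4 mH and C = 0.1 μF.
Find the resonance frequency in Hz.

Step 1 — Resonance condition Im(Z)=0 gives ω₀ = 1/√(LC).
Step 2 — ω₀ = 1/√(0.0674·1e-07) = 1.218e+04 rad/s.
Step 3 — f₀ = ω₀/(2π) = 1939 Hz.

f₀ = 1939 Hz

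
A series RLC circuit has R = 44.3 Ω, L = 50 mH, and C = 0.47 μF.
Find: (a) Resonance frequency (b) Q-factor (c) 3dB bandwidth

Step 1 — Resonance: ω₀ = 1/√(LC) = 1/√(0.05·4.7e-07) = 6523 rad/s.
Step 2 — f₀ = ω₀/(2π) = 1038 Hz.
Step 3 — Series Q: Q = ω₀L/R = 6523·0.05/44.3 = 7.363.
Step 4 — Bandwidth: Δω = ω₀/Q = 886 rad/s; BW = Δω/(2π) = 141 Hz.

(a) f₀ = 1038 Hz  (b) Q = 7.363  (c) BW = 141 Hz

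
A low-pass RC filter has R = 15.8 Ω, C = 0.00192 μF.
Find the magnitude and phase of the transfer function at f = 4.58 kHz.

Step 1 — Angular frequency: ω = 2π·4580 = 2.878e+04 rad/s.
Step 2 — Transfer function: H(jω) = 1/(1 + jωRC).
Step 3 — Denominator: 1 + jωRC = 1 + j·2.878e+04·15.8·1.92e-09 = 1 + j0.000873.
Step 4 — H = 1 - j0.000873.
Step 5 — Magnitude: |H| = 1 (-0.0 dB); phase: φ = -0.1°.

|H| = 1 (-0.0 dB), φ = -0.1°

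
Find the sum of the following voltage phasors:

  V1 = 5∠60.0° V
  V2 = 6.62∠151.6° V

Step 1 — Convert each phasor to rectangular form:
  V1 = 5·(cos(60.0°) + j·sin(60.0°)) = 2.5 + j4.33 V
  V2 = 6.62·(cos(151.6°) + j·sin(151.6°)) = -5.823 + j3.149 V
Step 2 — Sum components: V_total = -3.323 + j7.479 V.
Step 3 — Convert to polar: |V_total| = 8.184 V, ∠V_total = 114.0°.

V_total = 8.184∠114.0° V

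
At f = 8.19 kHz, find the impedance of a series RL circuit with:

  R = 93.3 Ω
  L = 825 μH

Step 1 — Angular frequency: ω = 2π·f = 2π·8190 = 5.146e+04 rad/s.
Step 2 — Component impedances:
  R: Z = R = 93.3 Ω
  L: Z = jωL = j·5.146e+04·0.000825 = 0 + j42.45 Ω
Step 3 — Series combination: Z_total = R + L = 93.3 + j42.45 Ω = 102.5∠24.5° Ω.

Z = 93.3 + j42.45 Ω = 102.5∠24.5° Ω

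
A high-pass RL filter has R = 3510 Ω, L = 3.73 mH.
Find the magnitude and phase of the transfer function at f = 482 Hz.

Step 1 — Angular frequency: ω = 2π·482 = 3028 rad/s.
Step 2 — Transfer function: H(jω) = jωL/(R + jωL).
Step 3 — Numerator jωL = j·11.3; denominator R + jωL = 3510 + j11.3.
Step 4 — H = 1.036e-05 + j0.003218.
Step 5 — Magnitude: |H| = 0.003218 (-49.8 dB); phase: φ = 89.8°.

|H| = 0.003218 (-49.8 dB), φ = 89.8°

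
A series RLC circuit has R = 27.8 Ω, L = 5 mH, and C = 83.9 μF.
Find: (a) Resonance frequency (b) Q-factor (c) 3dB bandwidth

Step 1 — Resonance: ω₀ = 1/√(LC) = 1/√(0.005·8.39e-05) = 1544 rad/s.
Step 2 — f₀ = ω₀/(2π) = 245.7 Hz.
Step 3 — Series Q: Q = ω₀L/R = 1544·0.005/27.8 = 0.2777.
Step 4 — Bandwidth: Δω = ω₀/Q = 5560 rad/s; BW = Δω/(2π) = 884.9 Hz.

(a) f₀ = 245.7 Hz  (b) Q = 0.2777  (c) BW = 884.9 Hz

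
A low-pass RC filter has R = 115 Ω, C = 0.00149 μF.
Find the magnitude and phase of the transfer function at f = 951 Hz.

Step 1 — Angular frequency: ω = 2π·951 = 5975 rad/s.
Step 2 — Transfer function: H(jω) = 1/(1 + jωRC).
Step 3 — Denominator: 1 + jωRC = 1 + j·5975·115·1.49e-09 = 1 + j0.001024.
Step 4 — H = 1 - j0.001024.
Step 5 — Magnitude: |H| = 1 (-0.0 dB); phase: φ = -0.1°.

|H| = 1 (-0.0 dB), φ = -0.1°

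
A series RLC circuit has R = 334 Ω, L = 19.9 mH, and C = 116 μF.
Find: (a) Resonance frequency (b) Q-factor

Step 1 — Resonance condition Im(Z)=0 gives ω₀ = 1/√(LC).
Step 2 — ω₀ = 1/√(0.0199·0.000116) = 658.2 rad/s.
Step 3 — f₀ = ω₀/(2π) = 104.8 Hz.
Step 4 — Series Q: Q = ω₀L/R = 658.2·0.0199/334 = 0.03921.

(a) f₀ = 104.8 Hz  (b) Q = 0.03921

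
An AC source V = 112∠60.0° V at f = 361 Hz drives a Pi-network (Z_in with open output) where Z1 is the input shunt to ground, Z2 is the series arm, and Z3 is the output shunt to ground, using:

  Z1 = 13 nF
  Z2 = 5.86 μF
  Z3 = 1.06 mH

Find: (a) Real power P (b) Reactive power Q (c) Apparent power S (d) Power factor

Step 1 — Angular frequency: ω = 2π·f = 2π·361 = 2268 rad/s.
Step 2 — Component impedances:
  Z1: Z = 1/(jωC) = -j/(ω·C) = 0 - j3.391e+04 Ω
  Z2: Z = 1/(jωC) = -j/(ω·C) = 0 - j75.23 Ω
  Z3: Z = jωL = j·2268·0.00106 = 0 + j2.404 Ω
Step 3 — With open output, the series arm Z2 and the output shunt Z3 appear in series to ground: Z2 + Z3 = 0 - j72.83 Ω.
Step 4 — Parallel with input shunt Z1: Z_in = Z1 || (Z2 + Z3) = 0 - j72.67 Ω = 72.67∠-90.0° Ω.
Step 5 — Source phasor: V = 112∠60.0° V = 56 + j96.99 V.
Step 6 — Current: I = V / Z = -1.335 + j0.7706 A = 1.541∠150.0° A.
Step 7 — Complex power: S = V·I* = 0 - j172.6 VA.
Step 8 — Real power: P = Re(S) = 0 W.
Step 9 — Reactive power: Q = Im(S) = -172.6 VAR.
Step 10 — Apparent power: |S| = 172.6 VA.
Step 11 — Power factor: PF = P/|S| = 0 (leading).

(a) P = 0 W  (b) Q = -172.6 VAR  (c) S = 172.6 VA  (d) PF = 0 (leading)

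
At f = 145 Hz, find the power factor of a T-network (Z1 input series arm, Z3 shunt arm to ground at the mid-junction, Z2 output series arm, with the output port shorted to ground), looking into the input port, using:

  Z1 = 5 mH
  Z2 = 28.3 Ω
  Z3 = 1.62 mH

Step 1 — Angular frequency: ω = 2π·f = 2π·145 = 911.1 rad/s.
Step 2 — Component impedances:
  Z1: Z = jωL = j·911.1·0.005 = 0 + j4.555 Ω
  Z2: Z = R = 28.3 Ω
  Z3: Z = jωL = j·911.1·0.00162 = 0 + j1.476 Ω
Step 3 — With the output port shorted to ground, the output series arm Z2 runs from the junction to ground; the shunt arm Z3 also runs from the junction to ground. They appear in parallel: Z3 || Z2 = 0.07676 + j1.472 Ω.
Step 4 — Series with input arm Z1: Z_in = Z1 + (Z3 || Z2) = 0.07676 + j6.027 Ω = 6.028∠89.3° Ω.
Step 5 — Power factor: PF = cos(φ) = Re(Z)/|Z| = 0.076764/6.0277 = 0.01274.
Step 6 — Type: Im(Z) = 6.027 ⇒ lagging (phase φ = 89.3°).

PF = 0.01274 (lagging, φ = 89.3°)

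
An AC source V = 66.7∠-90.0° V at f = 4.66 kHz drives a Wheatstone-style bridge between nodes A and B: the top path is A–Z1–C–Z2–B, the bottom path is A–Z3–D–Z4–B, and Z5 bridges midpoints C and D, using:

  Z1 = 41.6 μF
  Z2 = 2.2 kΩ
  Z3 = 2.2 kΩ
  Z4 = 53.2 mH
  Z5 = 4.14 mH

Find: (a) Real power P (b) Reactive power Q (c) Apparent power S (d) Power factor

Step 1 — Angular frequency: ω = 2π·f = 2π·4660 = 2.928e+04 rad/s.
Step 2 — Component impedances:
  Z1: Z = 1/(jωC) = -j/(ω·C) = 0 - j0.821 Ω
  Z2: Z = R = 2200 Ω
  Z3: Z = R = 2200 Ω
  Z4: Z = jωL = j·2.928e+04·0.0532 = 0 + j1558 Ω
  Z5: Z = jωL = j·2.928e+04·0.00414 = 0 + j121.2 Ω
Step 3 — Bridge requires nodal analysis (the Z5 bridge couples midpoints C and D, so the two paths cannot be reduced to a simple series/parallel combination). Setting node B to ground and injecting 1 A at node A, the 3-node admittance system at A, C, D solves to V_A = Z_AB = 810.5 + j1056 Ω = 1331∠52.5° Ω.
Step 4 — Source phasor: V = 66.7∠-90.0° V = 0 - j66.7 V.
Step 5 — Current: I = V / Z = -0.03975 - j0.0305 A = 0.0501∠-142.5° A.
Step 6 — Complex power: S = V·I* = 2.035 + j2.651 VA.
Step 7 — Real power: P = Re(S) = 2.035 W.
Step 8 — Reactive power: Q = Im(S) = 2.651 VAR.
Step 9 — Apparent power: |S| = 3.342 VA.
Step 10 — Power factor: PF = P/|S| = 0.6088 (lagging).

(a) P = 2.035 W  (b) Q = 2.651 VAR  (c) S = 3.342 VA  (d) PF = 0.6088 (lagging)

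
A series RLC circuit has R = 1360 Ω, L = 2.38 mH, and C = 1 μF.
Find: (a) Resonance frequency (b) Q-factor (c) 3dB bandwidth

Step 1 — Resonance: ω₀ = 1/√(LC) = 1/√(0.00238·1e-06) = 2.05e+04 rad/s.
Step 2 — f₀ = ω₀/(2π) = 3262 Hz.
Step 3 — Series Q: Q = ω₀L/R = 2.05e+04·0.00238/1360 = 0.03587.
Step 4 — Bandwidth: Δω = ω₀/Q = 5.714e+05 rad/s; BW = Δω/(2π) = 9.095e+04 Hz.

(a) f₀ = 3262 Hz  (b) Q = 0.03587  (c) BW = 9.095e+04 Hz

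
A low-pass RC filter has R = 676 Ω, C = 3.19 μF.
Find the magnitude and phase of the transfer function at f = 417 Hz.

Step 1 — Angular frequency: ω = 2π·417 = 2620 rad/s.
Step 2 — Transfer function: H(jω) = 1/(1 + jωRC).
Step 3 — Denominator: 1 + jωRC = 1 + j·2620·676·3.19e-06 = 1 + j5.65.
Step 4 — H = 0.03037 - j0.1716.
Step 5 — Magnitude: |H| = 0.1743 (-15.2 dB); phase: φ = -80.0°.

|H| = 0.1743 (-15.2 dB), φ = -80.0°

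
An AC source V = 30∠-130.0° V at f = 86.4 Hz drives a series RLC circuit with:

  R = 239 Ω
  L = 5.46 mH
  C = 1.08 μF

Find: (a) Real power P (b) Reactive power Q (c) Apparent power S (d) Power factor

Step 1 — Angular frequency: ω = 2π·f = 2π·86.4 = 542.9 rad/s.
Step 2 — Component impedances:
  R: Z = R = 239 Ω
  L: Z = jωL = j·542.9·0.00546 = 0 + j2.964 Ω
  C: Z = 1/(jωC) = -j/(ω·C) = 0 - j1706 Ω
Step 3 — Series combination: Z_total = R + L + C = 239 - j1703 Ω = 1719∠-82.0° Ω.
Step 4 — Source phasor: V = 30∠-130.0° V = -19.28 - j22.98 V.
Step 5 — Current: I = V / Z = 0.01168 - j0.01296 A = 0.01745∠-48.0° A.
Step 6 — Complex power: S = V·I* = 0.07276 - j0.5184 VA.
Step 7 — Real power: P = Re(S) = 0.07276 W.
Step 8 — Reactive power: Q = Im(S) = -0.5184 VAR.
Step 9 — Apparent power: |S| = 0.5235 VA.
Step 10 — Power factor: PF = P/|S| = 0.139 (leading).

(a) P = 0.07276 W  (b) Q = -0.5184 VAR  (c) S = 0.5235 VA  (d) PF = 0.139 (leading)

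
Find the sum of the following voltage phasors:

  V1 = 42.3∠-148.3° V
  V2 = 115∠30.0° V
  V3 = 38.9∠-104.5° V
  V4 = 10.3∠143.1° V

Step 1 — Convert each phasor to rectangular form:
  V1 = 42.3·(cos(-148.3°) + j·sin(-148.3°)) = -35.99 - j22.23 V
  V2 = 115·(cos(30.0°) + j·sin(30.0°)) = 99.59 + j57.5 V
  V3 = 38.9·(cos(-104.5°) + j·sin(-104.5°)) = -9.74 - j37.66 V
  V4 = 10.3·(cos(143.1°) + j·sin(143.1°)) = -8.237 + j6.184 V
Step 2 — Sum components: V_total = 45.63 + j3.796 V.
Step 3 — Convert to polar: |V_total| = 45.78 V, ∠V_total = 4.8°.

V_total = 45.78∠4.8° V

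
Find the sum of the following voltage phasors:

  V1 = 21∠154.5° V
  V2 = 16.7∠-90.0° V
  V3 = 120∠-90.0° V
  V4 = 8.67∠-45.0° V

Step 1 — Convert each phasor to rectangular form:
  V1 = 21·(cos(154.5°) + j·sin(154.5°)) = -18.95 + j9.041 V
  V2 = 16.7·(cos(-90.0°) + j·sin(-90.0°)) = 0 - j16.7 V
  V3 = 120·(cos(-90.0°) + j·sin(-90.0°)) = 0 - j120 V
  V4 = 8.67·(cos(-45.0°) + j·sin(-45.0°)) = 6.131 - j6.131 V
Step 2 — Sum components: V_total = -12.82 - j133.8 V.
Step 3 — Convert to polar: |V_total| = 134.4 V, ∠V_total = -95.5°.

V_total = 134.4∠-95.5° V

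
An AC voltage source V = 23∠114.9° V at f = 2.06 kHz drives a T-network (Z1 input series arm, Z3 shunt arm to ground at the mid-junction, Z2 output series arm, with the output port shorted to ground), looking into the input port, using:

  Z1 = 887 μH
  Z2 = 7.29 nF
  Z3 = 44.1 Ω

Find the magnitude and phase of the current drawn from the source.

Step 1 — Angular frequency: ω = 2π·f = 2π·2060 = 1.294e+04 rad/s.
Step 2 — Component impedances:
  Z1: Z = jωL = j·1.294e+04·0.000887 = 0 + j11.48 Ω
  Z2: Z = 1/(jωC) = -j/(ω·C) = 0 - j1.06e+04 Ω
  Z3: Z = R = 44.1 Ω
Step 3 — With the output port shorted to ground, the output series arm Z2 runs from the junction to ground; the shunt arm Z3 also runs from the junction to ground. They appear in parallel: Z3 || Z2 = 44.1 - j0.1835 Ω.
Step 4 — Series with input arm Z1: Z_in = Z1 + (Z3 || Z2) = 44.1 + j11.3 Ω = 45.52∠14.4° Ω.
Step 5 — Source phasor: V = 23∠114.9° V = -9.684 + j20.86 V.
Step 6 — Ohm's law: I = V / Z_total = (-9.684 + j20.86) / (44.1 + j11.3) = -0.09234 + j0.4967 A.
Step 7 — Convert to polar: |I| = 0.5052 A, ∠I = 100.5°.

I = 0.5052∠100.5° A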